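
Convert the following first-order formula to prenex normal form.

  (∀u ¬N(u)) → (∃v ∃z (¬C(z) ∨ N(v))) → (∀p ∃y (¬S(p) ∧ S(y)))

∃u ∀v ∀z ∀p ∃y (N(u) ∨ C(z) ∧ ¬N(v) ∨ ¬S(p) ∧ S(y))

Eliminate → and ↔ using ¬ and ∨.
  ¬(∀u ¬N(u)) ∨ ¬(∃v ∃z (¬C(z) ∨ N(v))) ∨ (∀p ∃y (¬S(p) ∧ S(y)))
Move each ¬ inward, flipping quantifiers it crosses:
  (∃u N(u)) ∨ (∀v ∀z (C(z) ∧ ¬N(v))) ∨ (∀p ∃y (¬S(p) ∧ S(y)))
All bound variables are already distinct, so no renaming is needed.
Extract every quantifier outward, since the variables are now distinct and don't occur free across branches:
  ∃u ∀v ∀z ∀p ∃y (N(u) ∨ C(z) ∧ ¬N(v) ∨ ¬S(p) ∧ S(y))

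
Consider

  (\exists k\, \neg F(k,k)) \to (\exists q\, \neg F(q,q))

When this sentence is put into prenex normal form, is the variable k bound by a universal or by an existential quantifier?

universal

First replace A → B with ¬A ∨ B.
  \neg (\exists k\, \neg F(k,k)) \lor (\exists q\, \neg F(q,q))
Drive negations inward (¬∀x A ≡ ∃x ¬A, ¬∃x A ≡ ∀x ¬A, De Morgan for ∧/∨):
  (\forall k\, F(k,k)) \lor (\exists q\, \neg F(q,q))
Extract every quantifier outward, since the variables are now distinct and don't occur free across branches:
  \forall k\, \exists q\, (F(k,k) \lor \neg F(q,q))
The quantifier \exists k sits under an odd number of negations (counting the antecedent side of each →), so it flips to \forall k.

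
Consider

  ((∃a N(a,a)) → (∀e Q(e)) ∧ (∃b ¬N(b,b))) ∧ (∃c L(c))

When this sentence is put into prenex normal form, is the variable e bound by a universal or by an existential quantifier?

universal

Eliminate → and ↔ using ¬ and ∨.
  (¬(∃a N(a,a)) ∨ (∀e Q(e)) ∧ (∃b ¬N(b,b))) ∧ (∃c L(c))
Push ¬ through the quantifiers and connectives to reach negation normal form:
  ((∀a ¬N(a,a)) ∨ (∀e Q(e)) ∧ (∃b ¬N(b,b))) ∧ (∃c L(c))
Pull the quantifiers to the front (each side's bound variable is not free in the other side):
  ∀a ∀e ∃b ∃c ((¬N(a,a) ∨ Q(e) ∧ ¬N(b,b)) ∧ L(c))
The quantifier ∀e sits under an even number of negations (counting the antecedent side of each →), so it remains universal.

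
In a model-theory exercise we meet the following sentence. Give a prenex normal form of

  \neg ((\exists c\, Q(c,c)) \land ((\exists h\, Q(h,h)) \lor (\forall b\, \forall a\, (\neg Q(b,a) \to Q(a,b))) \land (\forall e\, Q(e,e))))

First replace A → B with ¬A ∨ B.
  \neg ((\exists c\, Q(c,c)) \land ((\exists h\, Q(h,h)) \lor (\forall b\, \forall a\, (\neg \neg Q(b,a) \lor Q(a,b))) \land (\forall e\, Q(e,e))))
Drive negations inward (¬∀x A ≡ ∃x ¬A, ¬∃x A ≡ ∀x ¬A, De Morgan for ∧/∨):
  (\forall c\, \neg Q(c,c)) \lor (\forall h\, \neg Q(h,h)) \land ((\exists b\, \exists a\, (\neg Q(b,a) \land \neg Q(a,b))) \lor (\exists e\, \neg Q(e,e)))
Pull the quantifiers to the front (each side's bound variable is not free in the other side):
  \forall c\, \forall h\, \exists b\, \exists a\, \exists e\, (\neg Q(c,c) \lor \neg Q(h,h) \land (\neg Q(b,a) \land \neg Q(a,b) \lor \neg Q(e,e)))

\forall c\, \forall h\, \exists b\, \exists a\, \exists e\, (\neg Q(c,c) \lor \neg Q(h,h) \land (\neg Q(b,a) \land \neg Q(a,b) \lor \neg Q(e,e)))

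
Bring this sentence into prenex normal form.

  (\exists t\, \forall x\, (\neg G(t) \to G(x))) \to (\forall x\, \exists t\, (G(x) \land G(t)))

\forall t\, \exists x\, \forall v\, \exists y\, (\neg G(t) \land \neg G(x) \lor G(v) \land G(y))

Rewrite implications/biconditionals: A → B as ¬A ∨ B.
  \neg (\exists t\, \forall x\, (\neg \neg G(t) \lor G(x))) \lor (\forall x\, \exists t\, (G(x) \land G(t)))
Move each ¬ inward, flipping quantifiers it crosses:
  (\forall t\, \exists x\, (\neg G(t) \land \neg G(x))) \lor (\forall x\, \exists t\, (G(x) \land G(t)))
Rename bound variables to avoid capture: x↦v, t↦y.
  (\forall t\, \exists x\, (\neg G(t) \land \neg G(x))) \lor (\forall v\, \exists y\, (G(v) \land G(y)))
Pull the quantifiers to the front (each side's bound variable is not free in the other side):
  \forall t\, \exists x\, \forall v\, \exists y\, (\neg G(t) \land \neg G(x) \lor G(v) \land G(y))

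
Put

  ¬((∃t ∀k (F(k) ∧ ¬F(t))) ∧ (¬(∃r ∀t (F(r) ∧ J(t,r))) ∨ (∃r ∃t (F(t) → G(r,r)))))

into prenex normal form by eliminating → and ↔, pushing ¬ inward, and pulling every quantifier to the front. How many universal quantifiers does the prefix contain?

4

Rewrite implications/biconditionals: A → B as ¬A ∨ B.
  ¬((∃t ∀k (F(k) ∧ ¬F(t))) ∧ (¬(∃r ∀t (F(r) ∧ J(t,r))) ∨ (∃r ∃t (¬F(t) ∨ G(r,r)))))
Push ¬ through the quantifiers and connectives to reach negation normal form:
  (∀t ∃k (¬F(k) ∨ F(t))) ∨ (∃r ∀t (F(r) ∧ J(t,r))) ∧ (∀r ∀t (F(t) ∧ ¬G(r,r)))
Standardize variables apart so no two quantifiers bind the same name: t↦v1, r↦s, t↦q.
  (∀t ∃k (¬F(k) ∨ F(t))) ∨ (∃r ∀v1 (F(r) ∧ J(v1,r))) ∧ (∀s ∀q (F(q) ∧ ¬G(s,s)))
Extract every quantifier outward, since the variables are now distinct and don't occur free across branches:
  ∀t ∃k ∃r ∀v1 ∀s ∀q (¬F(k) ∨ F(t) ∨ F(r) ∧ J(v1,r) ∧ F(q) ∧ ¬G(s,s))
The prefix is ∀t ∃k ∃r ∀v1 ∀s ∀q: 4 universal, 2 existential.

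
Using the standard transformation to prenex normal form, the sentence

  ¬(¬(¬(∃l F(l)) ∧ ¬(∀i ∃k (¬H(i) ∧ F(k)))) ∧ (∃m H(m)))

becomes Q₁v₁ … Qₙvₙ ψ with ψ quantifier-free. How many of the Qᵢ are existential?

1

Move each ¬ inward, flipping quantifiers it crosses:
  (∀l ¬F(l)) ∧ (∃i ∀k (H(i) ∨ ¬F(k))) ∨ (∀m ¬H(m))
Extract every quantifier outward, since the variables are now distinct and don't occur free across branches:
  ∀l ∃i ∀k ∀m (¬F(l) ∧ (H(i) ∨ ¬F(k)) ∨ ¬H(m))
The prefix is ∀l ∃i ∀k ∀m: 3 universal, 1 existential.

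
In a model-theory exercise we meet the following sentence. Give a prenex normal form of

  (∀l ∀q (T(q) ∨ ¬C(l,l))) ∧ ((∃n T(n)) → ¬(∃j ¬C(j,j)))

Rewrite implications/biconditionals: A → B as ¬A ∨ B.
  (∀l ∀q (T(q) ∨ ¬C(l,l))) ∧ (¬(∃n T(n)) ∨ ¬(∃j ¬C(j,j)))
Move each ¬ inward, flipping quantifiers it crosses:
  (∀l ∀q (T(q) ∨ ¬C(l,l))) ∧ ((∀n ¬T(n)) ∨ (∀j C(j,j)))
All bound variables are already distinct, so no renaming is needed.
Finally move all quantifiers to the prefix:
  ∀l ∀q ∀n ∀j ((T(q) ∨ ¬C(l,l)) ∧ (¬T(n) ∨ C(j,j)))

∀l ∀q ∀n ∀j ((T(q) ∨ ¬C(l,l)) ∧ (¬T(n) ∨ C(j,j)))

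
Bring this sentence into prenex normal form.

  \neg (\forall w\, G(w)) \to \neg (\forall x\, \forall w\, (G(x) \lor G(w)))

Rewrite implications/biconditionals: A → B as ¬A ∨ B.
  \neg \neg (\forall w\, G(w)) \lor \neg (\forall x\, \forall w\, (G(x) \lor G(w)))
Push ¬ through the quantifiers and connectives to reach negation normal form:
  (\forall w\, G(w)) \lor (\exists x\, \exists w\, (\neg G(x) \land \neg G(w)))
Standardize variables apart so no two quantifiers bind the same name: w↦p.
  (\forall w\, G(w)) \lor (\exists x\, \exists p\, (\neg G(x) \land \neg G(p)))
Extract every quantifier outward, since the variables are now distinct and don't occur free across branches:
  \forall w\, \exists x\, \exists p\, (G(w) \lor \neg G(x) \land \neg G(p))

\forall w\, \exists x\, \exists p\, (G(w) \lor \neg G(x) \land \neg G(p))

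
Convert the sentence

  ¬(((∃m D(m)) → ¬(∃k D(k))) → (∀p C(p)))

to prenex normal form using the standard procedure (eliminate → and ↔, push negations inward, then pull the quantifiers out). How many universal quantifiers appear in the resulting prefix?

Eliminate → and ↔ using ¬ and ∨.
  ¬(¬(¬(∃m D(m)) ∨ ¬(∃k D(k))) ∨ (∀p C(p)))
Move each ¬ inward, flipping quantifiers it crosses:
  ((∀m ¬D(m)) ∨ (∀k ¬D(k))) ∧ (∃p ¬C(p))
All bound variables are already distinct, so no renaming is needed.
Finally move all quantifiers to the prefix:
  ∀m ∀k ∃p ((¬D(m) ∨ ¬D(k)) ∧ ¬C(p))
The prefix is ∀m ∀k ∃p: 2 universal, 1 existential.

2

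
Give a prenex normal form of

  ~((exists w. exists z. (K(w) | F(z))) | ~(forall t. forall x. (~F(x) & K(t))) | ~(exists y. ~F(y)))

Drive negations inward (¬∀x A ≡ ∃x ¬A, ¬∃x A ≡ ∀x ¬A, De Morgan for ∧/∨):
  (forall w. forall z. (~K(w) & ~F(z))) & (forall t. forall x. (~F(x) & K(t))) & (exists y. ~F(y))
Extract every quantifier outward, since the variables are now distinct and don't occur free across branches:
  forall w. forall z. forall t. forall x. exists y. (~K(w) & ~F(z) & ~F(x) & K(t) & ~F(y))

forall w. forall z. forall t. forall x. exists y. (~K(w) & ~F(z) & ~F(x) & K(t) & ~F(y))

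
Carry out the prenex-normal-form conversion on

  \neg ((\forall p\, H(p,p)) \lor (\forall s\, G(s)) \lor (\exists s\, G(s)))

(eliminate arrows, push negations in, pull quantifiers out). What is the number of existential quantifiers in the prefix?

Push ¬ through the quantifiers and connectives to reach negation normal form:
  (\exists p\, \neg H(p,p)) \land (\exists s\, \neg G(s)) \land (\forall s\, \neg G(s))
Rename bound variables to avoid capture: s↦z.
  (\exists p\, \neg H(p,p)) \land (\exists s\, \neg G(s)) \land (\forall z\, \neg G(z))
Pull the quantifiers to the front (each side's bound variable is not free in the other side):
  \exists p\, \exists s\, \forall z\, (\neg H(p,p) \land \neg G(s) \land \neg G(z))
The prefix is \exists p \exists s \forall z: 1 universal, 2 existential.

2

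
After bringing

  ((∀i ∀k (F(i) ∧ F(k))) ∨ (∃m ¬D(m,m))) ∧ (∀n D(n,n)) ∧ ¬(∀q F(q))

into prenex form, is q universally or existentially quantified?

Move each ¬ inward, flipping quantifiers it crosses:
  ((∀i ∀k (F(i) ∧ F(k))) ∨ (∃m ¬D(m,m))) ∧ (∀n D(n,n)) ∧ (∃q ¬F(q))
Finally move all quantifiers to the prefix:
  ∀i ∀k ∃m ∀n ∃q ((F(i) ∧ F(k) ∨ ¬D(m,m)) ∧ D(n,n) ∧ ¬F(q))
The quantifier ∀q sits under an odd number of negations, so it flips to ∃q.

existential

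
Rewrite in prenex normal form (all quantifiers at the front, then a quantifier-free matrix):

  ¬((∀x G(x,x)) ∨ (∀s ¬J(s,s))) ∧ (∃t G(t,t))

Drive negations inward (¬∀x A ≡ ∃x ¬A, ¬∃x A ≡ ∀x ¬A, De Morgan for ∧/∨):
  (∃x ¬G(x,x)) ∧ (∃s J(s,s)) ∧ (∃t G(t,t))
All bound variables are already distinct, so no renaming is needed.
Pull the quantifiers to the front (each side's bound variable is not free in the other side):
  ∃x ∃s ∃t (¬G(x,x) ∧ J(s,s) ∧ G(t,t))

∃x ∃s ∃t (¬G(x,x) ∧ J(s,s) ∧ G(t,t))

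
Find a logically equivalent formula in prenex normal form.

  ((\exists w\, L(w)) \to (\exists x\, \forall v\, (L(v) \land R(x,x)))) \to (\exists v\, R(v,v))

First replace A → B with ¬A ∨ B.
  \neg (\neg (\exists w\, L(w)) \lor (\exists x\, \forall v\, (L(v) \land R(x,x)))) \lor (\exists v\, R(v,v))
Push ¬ through the quantifiers and connectives to reach negation normal form:
  (\exists w\, L(w)) \land (\forall x\, \exists v\, (\neg L(v) \lor \neg R(x,x))) \lor (\exists v\, R(v,v))
Rename bound variables to avoid capture: v↦c.
  (\exists w\, L(w)) \land (\forall x\, \exists v\, (\neg L(v) \lor \neg R(x,x))) \lor (\exists c\, R(c,c))
Extract every quantifier outward, since the variables are now distinct and don't occur free across branches:
  \exists w\, \forall x\, \exists v\, \exists c\, (L(w) \land (\neg L(v) \lor \neg R(x,x)) \lor R(c,c))

\exists w\, \forall x\, \exists v\, \exists c\, (L(w) \land (\neg L(v) \lor \neg R(x,x)) \lor R(c,c))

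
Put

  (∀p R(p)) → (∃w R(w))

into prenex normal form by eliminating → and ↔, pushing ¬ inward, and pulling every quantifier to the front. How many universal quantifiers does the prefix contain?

Rewrite implications/biconditionals: A → B as ¬A ∨ B.
  ¬(∀p R(p)) ∨ (∃w R(w))
Move each ¬ inward, flipping quantifiers it crosses:
  (∃p ¬R(p)) ∨ (∃w R(w))
Extract every quantifier outward, since the variables are now distinct and don't occur free across branches:
  ∃p ∃w (¬R(p) ∨ R(w))
The prefix is ∃p ∃w: 0 universal, 2 existential.

0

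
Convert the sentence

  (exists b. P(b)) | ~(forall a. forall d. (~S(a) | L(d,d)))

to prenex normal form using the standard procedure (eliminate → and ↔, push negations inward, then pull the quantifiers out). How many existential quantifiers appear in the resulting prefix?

3

Drive negations inward (¬∀x A ≡ ∃x ¬A, ¬∃x A ≡ ∀x ¬A, De Morgan for ∧/∨):
  (exists b. P(b)) | (exists a. exists d. (S(a) & ~L(d,d)))
All bound variables are already distinct, so no renaming is needed.
Pull the quantifiers to the front (each side's bound variable is not free in the other side):
  exists b. exists a. exists d. (P(b) | S(a) & ~L(d,d))
The prefix is exists b exists a exists d: 0 universal, 3 existential.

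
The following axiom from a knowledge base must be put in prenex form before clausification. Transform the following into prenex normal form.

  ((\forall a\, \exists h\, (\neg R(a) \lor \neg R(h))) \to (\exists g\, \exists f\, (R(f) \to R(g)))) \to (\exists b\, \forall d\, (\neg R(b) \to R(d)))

\forall a\, \exists h\, \forall g\, \forall f\, \exists b\, \forall d\, ((\neg R(a) \lor \neg R(h)) \land R(f) \land \neg R(g) \lor R(b) \lor R(d))

First replace A → B with ¬A ∨ B.
  \neg (\neg (\forall a\, \exists h\, (\neg R(a) \lor \neg R(h))) \lor (\exists g\, \exists f\, (\neg R(f) \lor R(g)))) \lor (\exists b\, \forall d\, (\neg \neg R(b) \lor R(d)))
Push ¬ through the quantifiers and connectives to reach negation normal form:
  (\forall a\, \exists h\, (\neg R(a) \lor \neg R(h))) \land (\forall g\, \forall f\, (R(f) \land \neg R(g))) \lor (\exists b\, \forall d\, (R(b) \lor R(d)))
All bound variables are already distinct, so no renaming is needed.
Pull the quantifiers to the front (each side's bound variable is not free in the other side):
  \forall a\, \exists h\, \forall g\, \forall f\, \exists b\, \forall d\, ((\neg R(a) \lor \neg R(h)) \land R(f) \land \neg R(g) \lor R(b) \lor R(d))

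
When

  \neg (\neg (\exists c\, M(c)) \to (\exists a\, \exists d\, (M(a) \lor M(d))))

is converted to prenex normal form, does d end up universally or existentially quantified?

universal

Rewrite implications/biconditionals: A → B as ¬A ∨ B.
  \neg (\neg \neg (\exists c\, M(c)) \lor (\exists a\, \exists d\, (M(a) \lor M(d))))
Drive negations inward (¬∀x A ≡ ∃x ¬A, ¬∃x A ≡ ∀x ¬A, De Morgan for ∧/∨):
  (\forall c\, \neg M(c)) \land (\forall a\, \forall d\, (\neg M(a) \land \neg M(d)))
Finally move all quantifiers to the prefix:
  \forall c\, \forall a\, \forall d\, (\neg M(c) \land \neg M(a) \land \neg M(d))
The quantifier \exists d sits under an odd number of negations (counting the antecedent side of each →), so it flips to \forall d.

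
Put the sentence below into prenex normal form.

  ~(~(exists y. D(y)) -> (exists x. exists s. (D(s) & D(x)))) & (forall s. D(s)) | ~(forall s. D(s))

Rewrite implications/biconditionals: A → B as ¬A ∨ B.
  ~(~~(exists y. D(y)) | (exists x. exists s. (D(s) & D(x)))) & (forall s. D(s)) | ~(forall s. D(s))
Drive negations inward (¬∀x A ≡ ∃x ¬A, ¬∃x A ≡ ∀x ¬A, De Morgan for ∧/∨):
  (forall y. ~D(y)) & (forall x. forall s. (~D(s) | ~D(x))) & (forall s. D(s)) | (exists s. ~D(s))
Rename bound variables to avoid capture: s↦z, s↦b.
  (forall y. ~D(y)) & (forall x. forall s. (~D(s) | ~D(x))) & (forall z. D(z)) | (exists b. ~D(b))
Extract every quantifier outward, since the variables are now distinct and don't occur free across branches:
  forall y. forall x. forall s. forall z. exists b. (~D(y) & (~D(s) | ~D(x)) & D(z) | ~D(b))

forall y. forall x. forall s. forall z. exists b. (~D(y) & (~D(s) | ~D(x)) & D(z) | ~D(b))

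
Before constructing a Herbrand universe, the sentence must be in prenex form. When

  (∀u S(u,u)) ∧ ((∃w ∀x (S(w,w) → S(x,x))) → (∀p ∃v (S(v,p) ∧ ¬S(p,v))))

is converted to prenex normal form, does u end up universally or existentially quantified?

universal

Rewrite implications/biconditionals: A → B as ¬A ∨ B.
  (∀u S(u,u)) ∧ (¬(∃w ∀x (¬S(w,w) ∨ S(x,x))) ∨ (∀p ∃v (S(v,p) ∧ ¬S(p,v))))
Drive negations inward (¬∀x A ≡ ∃x ¬A, ¬∃x A ≡ ∀x ¬A, De Morgan for ∧/∨):
  (∀u S(u,u)) ∧ ((∀w ∃x (S(w,w) ∧ ¬S(x,x))) ∨ (∀p ∃v (S(v,p) ∧ ¬S(p,v))))
All bound variables are already distinct, so no renaming is needed.
Finally move all quantifiers to the prefix:
  ∀u ∀w ∃x ∀p ∃v (S(u,u) ∧ (S(w,w) ∧ ¬S(x,x) ∨ S(v,p) ∧ ¬S(p,v)))
The quantifier ∀u sits under an even number of negations (counting the antecedent side of each →), so it remains universal.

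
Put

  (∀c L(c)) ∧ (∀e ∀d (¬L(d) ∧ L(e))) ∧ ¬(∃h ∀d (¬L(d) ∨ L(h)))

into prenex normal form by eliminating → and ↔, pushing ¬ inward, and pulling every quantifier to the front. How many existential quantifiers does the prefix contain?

Drive negations inward (¬∀x A ≡ ∃x ¬A, ¬∃x A ≡ ∀x ¬A, De Morgan for ∧/∨):
  (∀c L(c)) ∧ (∀e ∀d (¬L(d) ∧ L(e))) ∧ (∀h ∃d (L(d) ∧ ¬L(h)))
Rename bound variables to avoid capture: d↦w1.
  (∀c L(c)) ∧ (∀e ∀d (¬L(d) ∧ L(e))) ∧ (∀h ∃w1 (L(w1) ∧ ¬L(h)))
Finally move all quantifiers to the prefix:
  ∀c ∀e ∀d ∀h ∃w1 (L(c) ∧ ¬L(d) ∧ L(e) ∧ L(w1) ∧ ¬L(h))
The prefix is ∀c ∀e ∀d ∀h ∃w1: 4 universal, 1 existential.

1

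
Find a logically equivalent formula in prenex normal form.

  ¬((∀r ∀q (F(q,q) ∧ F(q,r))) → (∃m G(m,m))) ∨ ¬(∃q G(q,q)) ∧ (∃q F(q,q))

∀r ∀q ∀m ∀z ∃w1 (F(q,q) ∧ F(q,r) ∧ ¬G(m,m) ∨ ¬G(z,z) ∧ F(w1,w1))

Eliminate → and ↔ using ¬ and ∨.
  ¬(¬(∀r ∀q (F(q,q) ∧ F(q,r))) ∨ (∃m G(m,m))) ∨ ¬(∃q G(q,q)) ∧ (∃q F(q,q))
Move each ¬ inward, flipping quantifiers it crosses:
  (∀r ∀q (F(q,q) ∧ F(q,r))) ∧ (∀m ¬G(m,m)) ∨ (∀q ¬G(q,q)) ∧ (∃q F(q,q))
Standardize variables apart so no two quantifiers bind the same name: q↦z, q↦w1.
  (∀r ∀q (F(q,q) ∧ F(q,r))) ∧ (∀m ¬G(m,m)) ∨ (∀z ¬G(z,z)) ∧ (∃w1 F(w1,w1))
Extract every quantifier outward, since the variables are now distinct and don't occur free across branches:
  ∀r ∀q ∀m ∀z ∃w1 (F(q,q) ∧ F(q,r) ∧ ¬G(m,m) ∨ ¬G(z,z) ∧ F(w1,w1))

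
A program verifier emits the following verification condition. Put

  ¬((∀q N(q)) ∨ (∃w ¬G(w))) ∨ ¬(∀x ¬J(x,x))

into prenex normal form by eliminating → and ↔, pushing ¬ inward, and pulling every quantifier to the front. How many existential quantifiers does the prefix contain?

2

Push ¬ through the quantifiers and connectives to reach negation normal form:
  (∃q ¬N(q)) ∧ (∀w G(w)) ∨ (∃x J(x,x))
Pull the quantifiers to the front (each side's bound variable is not free in the other side):
  ∃q ∀w ∃x (¬N(q) ∧ G(w) ∨ J(x,x))
The prefix is ∃q ∀w ∃x: 1 universal, 2 existential.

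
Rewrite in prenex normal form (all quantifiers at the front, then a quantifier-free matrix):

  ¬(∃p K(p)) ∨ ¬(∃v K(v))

Drive negations inward (¬∀x A ≡ ∃x ¬A, ¬∃x A ≡ ∀x ¬A, De Morgan for ∧/∨):
  (∀p ¬K(p)) ∨ (∀v ¬K(v))
All bound variables are already distinct, so no renaming is needed.
Pull the quantifiers to the front (each side's bound variable is not free in the other side):
  ∀p ∀v (¬K(p) ∨ ¬K(v))

∀p ∀v (¬K(p) ∨ ¬K(v))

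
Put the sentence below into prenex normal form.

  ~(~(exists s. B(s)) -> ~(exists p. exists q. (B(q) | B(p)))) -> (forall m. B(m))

exists s. forall p. forall q. forall m. (B(s) | ~B(q) & ~B(p) | B(m))

Rewrite implications/biconditionals: A → B as ¬A ∨ B.
  ~~(~~(exists s. B(s)) | ~(exists p. exists q. (B(q) | B(p)))) | (forall m. B(m))
Move each ¬ inward, flipping quantifiers it crosses:
  (exists s. B(s)) | (forall p. forall q. (~B(q) & ~B(p))) | (forall m. B(m))
All bound variables are already distinct, so no renaming is needed.
Finally move all quantifiers to the prefix:
  exists s. forall p. forall q. forall m. (B(s) | ~B(q) & ~B(p) | B(m))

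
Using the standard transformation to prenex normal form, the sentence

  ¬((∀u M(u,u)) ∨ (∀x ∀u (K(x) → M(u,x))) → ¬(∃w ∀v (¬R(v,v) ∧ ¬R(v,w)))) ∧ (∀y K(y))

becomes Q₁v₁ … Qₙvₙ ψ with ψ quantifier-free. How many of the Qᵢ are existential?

1

First replace A → B with ¬A ∨ B.
  ¬(¬((∀u M(u,u)) ∨ (∀x ∀u (¬K(x) ∨ M(u,x)))) ∨ ¬(∃w ∀v (¬R(v,v) ∧ ¬R(v,w)))) ∧ (∀y K(y))
Drive negations inward (¬∀x A ≡ ∃x ¬A, ¬∃x A ≡ ∀x ¬A, De Morgan for ∧/∨):
  ((∀u M(u,u)) ∨ (∀x ∀u (¬K(x) ∨ M(u,x)))) ∧ (∃w ∀v (¬R(v,v) ∧ ¬R(v,w))) ∧ (∀y K(y))
Rename bound variables to avoid capture: u↦z.
  ((∀u M(u,u)) ∨ (∀x ∀z (¬K(x) ∨ M(z,x)))) ∧ (∃w ∀v (¬R(v,v) ∧ ¬R(v,w))) ∧ (∀y K(y))
Finally move all quantifiers to the prefix:
  ∀u ∀x ∀z ∃w ∀v ∀y ((M(u,u) ∨ ¬K(x) ∨ M(z,x)) ∧ ¬R(v,v) ∧ ¬R(v,w) ∧ K(y))
The prefix is ∀u ∀x ∀z ∃w ∀v ∀y: 5 universal, 1 existential.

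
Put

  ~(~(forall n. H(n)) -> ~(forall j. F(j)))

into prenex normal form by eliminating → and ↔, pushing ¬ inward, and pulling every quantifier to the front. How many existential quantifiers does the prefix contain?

First replace A → B with ¬A ∨ B.
  ~(~~(forall n. H(n)) | ~(forall j. F(j)))
Push ¬ through the quantifiers and connectives to reach negation normal form:
  (exists n. ~H(n)) & (forall j. F(j))
Extract every quantifier outward, since the variables are now distinct and don't occur free across branches:
  exists n. forall j. (~H(n) & F(j))
The prefix is exists n forall j: 1 universal, 1 existential.

1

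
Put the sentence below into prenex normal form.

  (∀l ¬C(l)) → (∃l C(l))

∃l ∃u (C(l) ∨ C(u))

Eliminate → and ↔ using ¬ and ∨.
  ¬(∀l ¬C(l)) ∨ (∃l C(l))
Push ¬ through the quantifiers and connectives to reach negation normal form:
  (∃l C(l)) ∨ (∃l C(l))
Standardize variables apart so no two quantifiers bind the same name: l↦u.
  (∃l C(l)) ∨ (∃u C(u))
Pull the quantifiers to the front (each side's bound variable is not free in the other side):
  ∃l ∃u (C(l) ∨ C(u))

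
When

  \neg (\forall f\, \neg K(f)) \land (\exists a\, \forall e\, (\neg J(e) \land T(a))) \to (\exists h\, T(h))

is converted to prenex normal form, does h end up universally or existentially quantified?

existential

First replace A → B with ¬A ∨ B.
  \neg (\neg (\forall f\, \neg K(f)) \land (\exists a\, \forall e\, (\neg J(e) \land T(a)))) \lor (\exists h\, T(h))
Drive negations inward (¬∀x A ≡ ∃x ¬A, ¬∃x A ≡ ∀x ¬A, De Morgan for ∧/∨):
  (\forall f\, \neg K(f)) \lor (\forall a\, \exists e\, (J(e) \lor \neg T(a))) \lor (\exists h\, T(h))
All bound variables are already distinct, so no renaming is needed.
Finally move all quantifiers to the prefix:
  \forall f\, \forall a\, \exists e\, \exists h\, (\neg K(f) \lor J(e) \lor \neg T(a) \lor T(h))
The quantifier \exists h sits under an even number of negations (counting the antecedent side of each →), so it remains existential.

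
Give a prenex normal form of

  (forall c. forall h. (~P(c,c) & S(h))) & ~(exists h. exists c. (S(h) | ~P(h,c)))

forall c. forall h. forall b. forall z1. (~P(c,c) & S(h) & ~S(b) & P(b,z1))

Drive negations inward (¬∀x A ≡ ∃x ¬A, ¬∃x A ≡ ∀x ¬A, De Morgan for ∧/∨):
  (forall c. forall h. (~P(c,c) & S(h))) & (forall h. forall c. (~S(h) & P(h,c)))
Standardize variables apart so no two quantifiers bind the same name: h↦b, c↦z1.
  (forall c. forall h. (~P(c,c) & S(h))) & (forall b. forall z1. (~S(b) & P(b,z1)))
Extract every quantifier outward, since the variables are now distinct and don't occur free across branches:
  forall c. forall h. forall b. forall z1. (~P(c,c) & S(h) & ~S(b) & P(b,z1))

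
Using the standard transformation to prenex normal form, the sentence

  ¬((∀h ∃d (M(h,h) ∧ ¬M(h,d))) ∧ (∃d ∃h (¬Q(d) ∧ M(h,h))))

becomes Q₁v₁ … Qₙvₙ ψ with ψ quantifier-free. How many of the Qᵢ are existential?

Move each ¬ inward, flipping quantifiers it crosses:
  (∃h ∀d (¬M(h,h) ∨ M(h,d))) ∨ (∀d ∀h (Q(d) ∨ ¬M(h,h)))
Give each quantifier a distinct variable: d↦y, h↦w1.
  (∃h ∀d (¬M(h,h) ∨ M(h,d))) ∨ (∀y ∀w1 (Q(y) ∨ ¬M(w1,w1)))
Extract every quantifier outward, since the variables are now distinct and don't occur free across branches:
  ∃h ∀d ∀y ∀w1 (¬M(h,h) ∨ M(h,d) ∨ Q(y) ∨ ¬M(w1,w1))
The prefix is ∃h ∀d ∀y ∀w1: 3 universal, 1 existential.

1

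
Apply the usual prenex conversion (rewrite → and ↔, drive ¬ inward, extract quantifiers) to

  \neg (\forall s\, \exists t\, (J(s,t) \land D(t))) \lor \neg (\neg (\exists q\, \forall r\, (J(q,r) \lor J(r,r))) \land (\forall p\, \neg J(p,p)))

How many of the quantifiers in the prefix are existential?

3

Move each ¬ inward, flipping quantifiers it crosses:
  (\exists s\, \forall t\, (\neg J(s,t) \lor \neg D(t))) \lor (\exists q\, \forall r\, (J(q,r) \lor J(r,r))) \lor (\exists p\, J(p,p))
All bound variables are already distinct, so no renaming is needed.
Extract every quantifier outward, since the variables are now distinct and don't occur free across branches:
  \exists s\, \forall t\, \exists q\, \forall r\, \exists p\, (\neg J(s,t) \lor \neg D(t) \lor J(q,r) \lor J(r,r) \lor J(p,p))
The prefix is \exists s \forall t \exists q \forall r \exists p: 2 universal, 3 existential.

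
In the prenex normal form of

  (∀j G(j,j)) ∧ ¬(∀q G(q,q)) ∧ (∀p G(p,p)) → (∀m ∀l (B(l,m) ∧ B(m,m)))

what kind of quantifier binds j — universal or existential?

Eliminate → and ↔ using ¬ and ∨.
  ¬((∀j G(j,j)) ∧ ¬(∀q G(q,q)) ∧ (∀p G(p,p))) ∨ (∀m ∀l (B(l,m) ∧ B(m,m)))
Move each ¬ inward, flipping quantifiers it crosses:
  (∃j ¬G(j,j)) ∨ (∀q G(q,q)) ∨ (∃p ¬G(p,p)) ∨ (∀m ∀l (B(l,m) ∧ B(m,m)))
Pull the quantifiers to the front (each side's bound variable is not free in the other side):
  ∃j ∀q ∃p ∀m ∀l (¬G(j,j) ∨ G(q,q) ∨ ¬G(p,p) ∨ B(l,m) ∧ B(m,m))
The quantifier ∀j sits under an odd number of negations (counting the antecedent side of each →), so it flips to ∃j.

existential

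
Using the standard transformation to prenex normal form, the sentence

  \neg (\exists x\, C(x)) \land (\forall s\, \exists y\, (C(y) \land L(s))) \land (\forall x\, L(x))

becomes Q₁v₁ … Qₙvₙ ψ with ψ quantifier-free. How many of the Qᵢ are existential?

1

Drive negations inward (¬∀x A ≡ ∃x ¬A, ¬∃x A ≡ ∀x ¬A, De Morgan for ∧/∨):
  (\forall x\, \neg C(x)) \land (\forall s\, \exists y\, (C(y) \land L(s))) \land (\forall x\, L(x))
Standardize variables apart so no two quantifiers bind the same name: x↦x1.
  (\forall x\, \neg C(x)) \land (\forall s\, \exists y\, (C(y) \land L(s))) \land (\forall x1\, L(x1))
Pull the quantifiers to the front (each side's bound variable is not free in the other side):
  \forall x\, \forall s\, \exists y\, \forall x1\, (\neg C(x) \land C(y) \land L(s) \land L(x1))
The prefix is \forall x \forall s \exists y \forall x1: 3 universal, 1 existential.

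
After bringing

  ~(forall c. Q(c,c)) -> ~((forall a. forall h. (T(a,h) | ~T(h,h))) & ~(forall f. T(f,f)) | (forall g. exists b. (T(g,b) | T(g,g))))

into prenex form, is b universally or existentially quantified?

universal

Rewrite implications/biconditionals: A → B as ¬A ∨ B.
  ~~(forall c. Q(c,c)) | ~((forall a. forall h. (T(a,h) | ~T(h,h))) & ~(forall f. T(f,f)) | (forall g. exists b. (T(g,b) | T(g,g))))
Drive negations inward (¬∀x A ≡ ∃x ¬A, ¬∃x A ≡ ∀x ¬A, De Morgan for ∧/∨):
  (forall c. Q(c,c)) | ((exists a. exists h. (~T(a,h) & T(h,h))) | (forall f. T(f,f))) & (exists g. forall b. (~T(g,b) & ~T(g,g)))
Pull the quantifiers to the front (each side's bound variable is not free in the other side):
  forall c. exists a. exists h. forall f. exists g. forall b. (Q(c,c) | (~T(a,h) & T(h,h) | T(f,f)) & ~T(g,b) & ~T(g,g))
The quantifier exists b sits under an odd number of negations (counting the antecedent side of each →), so it flips to forall b.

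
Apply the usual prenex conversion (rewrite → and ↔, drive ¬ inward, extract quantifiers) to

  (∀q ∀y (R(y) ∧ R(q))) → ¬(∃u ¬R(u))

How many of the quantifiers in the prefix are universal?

First replace A → B with ¬A ∨ B.
  ¬(∀q ∀y (R(y) ∧ R(q))) ∨ ¬(∃u ¬R(u))
Push ¬ through the quantifiers and connectives to reach negation normal form:
  (∃q ∃y (¬R(y) ∨ ¬R(q))) ∨ (∀u R(u))
All bound variables are already distinct, so no renaming is needed.
Pull the quantifiers to the front (each side's bound variable is not free in the other side):
  ∃q ∃y ∀u (¬R(y) ∨ ¬R(q) ∨ R(u))
The prefix is ∃q ∃y ∀u: 1 universal, 2 existential.

1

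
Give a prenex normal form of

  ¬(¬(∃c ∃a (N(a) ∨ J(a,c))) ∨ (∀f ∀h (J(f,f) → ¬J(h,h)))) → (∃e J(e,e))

∀c ∀a ∀f ∀h ∃e (¬N(a) ∧ ¬J(a,c) ∨ ¬J(f,f) ∨ ¬J(h,h) ∨ J(e,e))

Eliminate → and ↔ using ¬ and ∨.
  ¬¬(¬(∃c ∃a (N(a) ∨ J(a,c))) ∨ (∀f ∀h (¬J(f,f) ∨ ¬J(h,h)))) ∨ (∃e J(e,e))
Drive negations inward (¬∀x A ≡ ∃x ¬A, ¬∃x A ≡ ∀x ¬A, De Morgan for ∧/∨):
  (∀c ∀a (¬N(a) ∧ ¬J(a,c))) ∨ (∀f ∀h (¬J(f,f) ∨ ¬J(h,h))) ∨ (∃e J(e,e))
All bound variables are already distinct, so no renaming is needed.
Finally move all quantifiers to the prefix:
  ∀c ∀a ∀f ∀h ∃e (¬N(a) ∧ ¬J(a,c) ∨ ¬J(f,f) ∨ ¬J(h,h) ∨ J(e,e))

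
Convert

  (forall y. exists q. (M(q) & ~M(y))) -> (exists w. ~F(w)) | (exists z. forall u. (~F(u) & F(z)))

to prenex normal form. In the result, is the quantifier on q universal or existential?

universal

Rewrite implications/biconditionals: A → B as ¬A ∨ B.
  ~(forall y. exists q. (M(q) & ~M(y))) | (exists w. ~F(w)) | (exists z. forall u. (~F(u) & F(z)))
Push ¬ through the quantifiers and connectives to reach negation normal form:
  (exists y. forall q. (~M(q) | M(y))) | (exists w. ~F(w)) | (exists z. forall u. (~F(u) & F(z)))
Extract every quantifier outward, since the variables are now distinct and don't occur free across branches:
  exists y. forall q. exists w. exists z. forall u. (~M(q) | M(y) | ~F(w) | ~F(u) & F(z))
The quantifier exists q sits under an odd number of negations (counting the antecedent side of each →), so it flips to forall q.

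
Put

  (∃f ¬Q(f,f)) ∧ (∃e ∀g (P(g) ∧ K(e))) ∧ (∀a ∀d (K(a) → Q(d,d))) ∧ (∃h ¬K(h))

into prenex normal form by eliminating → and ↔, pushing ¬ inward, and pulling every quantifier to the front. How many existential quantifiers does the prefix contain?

Eliminate → and ↔ using ¬ and ∨.
  (∃f ¬Q(f,f)) ∧ (∃e ∀g (P(g) ∧ K(e))) ∧ (∀a ∀d (¬K(a) ∨ Q(d,d))) ∧ (∃h ¬K(h))
All bound variables are already distinct, so no renaming is needed.
Extract every quantifier outward, since the variables are now distinct and don't occur free across branches:
  ∃f ∃e ∀g ∀a ∀d ∃h (¬Q(f,f) ∧ P(g) ∧ K(e) ∧ (¬K(a) ∨ Q(d,d)) ∧ ¬K(h))
The prefix is ∃f ∃e ∀g ∀a ∀d ∃h: 3 universal, 3 existential.

3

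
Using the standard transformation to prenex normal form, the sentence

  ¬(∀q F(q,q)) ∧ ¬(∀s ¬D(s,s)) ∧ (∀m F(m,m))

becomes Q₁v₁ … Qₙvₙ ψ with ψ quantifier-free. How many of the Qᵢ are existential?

Drive negations inward (¬∀x A ≡ ∃x ¬A, ¬∃x A ≡ ∀x ¬A, De Morgan for ∧/∨):
  (∃q ¬F(q,q)) ∧ (∃s D(s,s)) ∧ (∀m F(m,m))
All bound variables are already distinct, so no renaming is needed.
Pull the quantifiers to the front (each side's bound variable is not free in the other side):
  ∃q ∃s ∀m (¬F(q,q) ∧ D(s,s) ∧ F(m,m))
The prefix is ∃q ∃s ∀m: 1 universal, 2 existential.

2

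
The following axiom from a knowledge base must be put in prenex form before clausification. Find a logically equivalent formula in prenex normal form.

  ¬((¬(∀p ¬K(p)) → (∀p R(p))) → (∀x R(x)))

First replace A → B with ¬A ∨ B.
  ¬(¬(¬¬(∀p ¬K(p)) ∨ (∀p R(p))) ∨ (∀x R(x)))
Push ¬ through the quantifiers and connectives to reach negation normal form:
  ((∀p ¬K(p)) ∨ (∀p R(p))) ∧ (∃x ¬R(x))
Give each quantifier a distinct variable: p↦u1.
  ((∀p ¬K(p)) ∨ (∀u1 R(u1))) ∧ (∃x ¬R(x))
Pull the quantifiers to the front (each side's bound variable is not free in the other side):
  ∀p ∀u1 ∃x ((¬K(p) ∨ R(u1)) ∧ ¬R(x))

∀p ∀u1 ∃x ((¬K(p) ∨ R(u1)) ∧ ¬R(x))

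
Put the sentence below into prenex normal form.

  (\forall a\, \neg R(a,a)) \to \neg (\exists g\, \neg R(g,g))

Eliminate → and ↔ using ¬ and ∨.
  \neg (\forall a\, \neg R(a,a)) \lor \neg (\exists g\, \neg R(g,g))
Push ¬ through the quantifiers and connectives to reach negation normal form:
  (\exists a\, R(a,a)) \lor (\forall g\, R(g,g))
All bound variables are already distinct, so no renaming is needed.
Finally move all quantifiers to the prefix:
  \exists a\, \forall g\, (R(a,a) \lor R(g,g))

\exists a\, \forall g\, (R(a,a) \lor R(g,g))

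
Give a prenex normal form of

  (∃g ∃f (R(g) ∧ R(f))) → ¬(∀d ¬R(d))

∀g ∀f ∃d (¬R(g) ∨ ¬R(f) ∨ R(d))

First replace A → B with ¬A ∨ B.
  ¬(∃g ∃f (R(g) ∧ R(f))) ∨ ¬(∀d ¬R(d))
Push ¬ through the quantifiers and connectives to reach negation normal form:
  (∀g ∀f (¬R(g) ∨ ¬R(f))) ∨ (∃d R(d))
Pull the quantifiers to the front (each side's bound variable is not free in the other side):
  ∀g ∀f ∃d (¬R(g) ∨ ¬R(f) ∨ R(d))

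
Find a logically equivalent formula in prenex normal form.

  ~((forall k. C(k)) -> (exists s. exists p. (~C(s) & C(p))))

forall k. forall s. forall p. (C(k) & (C(s) | ~C(p)))

First replace A → B with ¬A ∨ B.
  ~(~(forall k. C(k)) | (exists s. exists p. (~C(s) & C(p))))
Drive negations inward (¬∀x A ≡ ∃x ¬A, ¬∃x A ≡ ∀x ¬A, De Morgan for ∧/∨):
  (forall k. C(k)) & (forall s. forall p. (C(s) | ~C(p)))
All bound variables are already distinct, so no renaming is needed.
Extract every quantifier outward, since the variables are now distinct and don't occur free across branches:
  forall k. forall s. forall p. (C(k) & (C(s) | ~C(p)))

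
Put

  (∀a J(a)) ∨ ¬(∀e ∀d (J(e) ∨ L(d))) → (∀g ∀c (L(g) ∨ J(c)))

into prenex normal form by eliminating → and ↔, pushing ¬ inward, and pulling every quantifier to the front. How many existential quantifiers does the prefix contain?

1

Rewrite implications/biconditionals: A → B as ¬A ∨ B.
  ¬((∀a J(a)) ∨ ¬(∀e ∀d (J(e) ∨ L(d)))) ∨ (∀g ∀c (L(g) ∨ J(c)))
Move each ¬ inward, flipping quantifiers it crosses:
  (∃a ¬J(a)) ∧ (∀e ∀d (J(e) ∨ L(d))) ∨ (∀g ∀c (L(g) ∨ J(c)))
All bound variables are already distinct, so no renaming is needed.
Pull the quantifiers to the front (each side's bound variable is not free in the other side):
  ∃a ∀e ∀d ∀g ∀c (¬J(a) ∧ (J(e) ∨ L(d)) ∨ L(g) ∨ J(c))
The prefix is ∃a ∀e ∀d ∀g ∀c: 4 universal, 1 existential.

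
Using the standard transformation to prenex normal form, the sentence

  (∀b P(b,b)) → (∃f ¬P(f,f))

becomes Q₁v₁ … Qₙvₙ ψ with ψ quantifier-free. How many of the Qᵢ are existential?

First replace A → B with ¬A ∨ B.
  ¬(∀b P(b,b)) ∨ (∃f ¬P(f,f))
Drive negations inward (¬∀x A ≡ ∃x ¬A, ¬∃x A ≡ ∀x ¬A, De Morgan for ∧/∨):
  (∃b ¬P(b,b)) ∨ (∃f ¬P(f,f))
Finally move all quantifiers to the prefix:
  ∃b ∃f (¬P(b,b) ∨ ¬P(f,f))
The prefix is ∃b ∃f: 0 universal, 2 existential.

2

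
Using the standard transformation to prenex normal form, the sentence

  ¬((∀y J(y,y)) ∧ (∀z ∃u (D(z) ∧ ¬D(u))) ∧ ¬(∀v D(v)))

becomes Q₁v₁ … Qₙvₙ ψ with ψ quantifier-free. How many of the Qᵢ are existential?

2

Drive negations inward (¬∀x A ≡ ∃x ¬A, ¬∃x A ≡ ∀x ¬A, De Morgan for ∧/∨):
  (∃y ¬J(y,y)) ∨ (∃z ∀u (¬D(z) ∨ D(u))) ∨ (∀v D(v))
Pull the quantifiers to the front (each side's bound variable is not free in the other side):
  ∃y ∃z ∀u ∀v (¬J(y,y) ∨ ¬D(z) ∨ D(u) ∨ D(v))
The prefix is ∃y ∃z ∀u ∀v: 2 universal, 2 existential.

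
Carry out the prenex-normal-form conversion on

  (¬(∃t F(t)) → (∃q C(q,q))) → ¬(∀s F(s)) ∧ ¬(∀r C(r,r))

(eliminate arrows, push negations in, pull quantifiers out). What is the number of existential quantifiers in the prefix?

2

Rewrite implications/biconditionals: A → B as ¬A ∨ B.
  ¬(¬¬(∃t F(t)) ∨ (∃q C(q,q))) ∨ ¬(∀s F(s)) ∧ ¬(∀r C(r,r))
Drive negations inward (¬∀x A ≡ ∃x ¬A, ¬∃x A ≡ ∀x ¬A, De Morgan for ∧/∨):
  (∀t ¬F(t)) ∧ (∀q ¬C(q,q)) ∨ (∃s ¬F(s)) ∧ (∃r ¬C(r,r))
Finally move all quantifiers to the prefix:
  ∀t ∀q ∃s ∃r (¬F(t) ∧ ¬C(q,q) ∨ ¬F(s) ∧ ¬C(r,r))
The prefix is ∀t ∀q ∃s ∃r: 2 universal, 2 existential.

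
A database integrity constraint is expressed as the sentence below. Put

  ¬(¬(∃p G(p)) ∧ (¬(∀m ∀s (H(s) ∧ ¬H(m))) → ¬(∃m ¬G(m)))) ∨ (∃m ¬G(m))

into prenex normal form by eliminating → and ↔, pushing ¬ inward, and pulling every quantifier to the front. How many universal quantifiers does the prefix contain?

Eliminate → and ↔ using ¬ and ∨.
  ¬(¬(∃p G(p)) ∧ (¬¬(∀m ∀s (H(s) ∧ ¬H(m))) ∨ ¬(∃m ¬G(m)))) ∨ (∃m ¬G(m))
Drive negations inward (¬∀x A ≡ ∃x ¬A, ¬∃x A ≡ ∀x ¬A, De Morgan for ∧/∨):
  (∃p G(p)) ∨ (∃m ∃s (¬H(s) ∨ H(m))) ∧ (∃m ¬G(m)) ∨ (∃m ¬G(m))
Rename bound variables to avoid capture: m↦q, m↦x.
  (∃p G(p)) ∨ (∃m ∃s (¬H(s) ∨ H(m))) ∧ (∃q ¬G(q)) ∨ (∃x ¬G(x))
Pull the quantifiers to the front (each side's bound variable is not free in the other side):
  ∃p ∃m ∃s ∃q ∃x (G(p) ∨ (¬H(s) ∨ H(m)) ∧ ¬G(q) ∨ ¬G(x))
The prefix is ∃p ∃m ∃s ∃q ∃x: 0 universal, 5 existential.

0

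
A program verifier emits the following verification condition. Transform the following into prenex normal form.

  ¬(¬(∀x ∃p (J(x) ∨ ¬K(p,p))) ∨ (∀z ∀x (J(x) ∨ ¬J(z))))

Drive negations inward (¬∀x A ≡ ∃x ¬A, ¬∃x A ≡ ∀x ¬A, De Morgan for ∧/∨):
  (∀x ∃p (J(x) ∨ ¬K(p,p))) ∧ (∃z ∃x (¬J(x) ∧ J(z)))
Give each quantifier a distinct variable: x↦v1.
  (∀x ∃p (J(x) ∨ ¬K(p,p))) ∧ (∃z ∃v1 (¬J(v1) ∧ J(z)))
Pull the quantifiers to the front (each side's bound variable is not free in the other side):
  ∀x ∃p ∃z ∃v1 ((J(x) ∨ ¬K(p,p)) ∧ ¬J(v1) ∧ J(z))

∀x ∃p ∃z ∃v1 ((J(x) ∨ ¬K(p,p)) ∧ ¬J(v1) ∧ J(z))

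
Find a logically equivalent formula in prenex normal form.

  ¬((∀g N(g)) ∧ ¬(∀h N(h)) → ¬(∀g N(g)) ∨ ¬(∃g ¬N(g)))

∀g ∃h ∀w1 ∃t (N(g) ∧ ¬N(h) ∧ N(w1) ∧ ¬N(t))

Rewrite implications/biconditionals: A → B as ¬A ∨ B.
  ¬(¬((∀g N(g)) ∧ ¬(∀h N(h))) ∨ ¬(∀g N(g)) ∨ ¬(∃g ¬N(g)))
Move each ¬ inward, flipping quantifiers it crosses:
  (∀g N(g)) ∧ (∃h ¬N(h)) ∧ (∀g N(g)) ∧ (∃g ¬N(g))
Standardize variables apart so no two quantifiers bind the same name: g↦w1, g↦t.
  (∀g N(g)) ∧ (∃h ¬N(h)) ∧ (∀w1 N(w1)) ∧ (∃t ¬N(t))
Finally move all quantifiers to the prefix:
  ∀g ∃h ∀w1 ∃t (N(g) ∧ ¬N(h) ∧ N(w1) ∧ ¬N(t))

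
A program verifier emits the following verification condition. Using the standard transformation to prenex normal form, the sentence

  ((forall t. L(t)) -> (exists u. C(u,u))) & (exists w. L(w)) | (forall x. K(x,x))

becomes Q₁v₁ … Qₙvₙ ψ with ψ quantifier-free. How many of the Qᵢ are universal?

Rewrite implications/biconditionals: A → B as ¬A ∨ B.
  (~(forall t. L(t)) | (exists u. C(u,u))) & (exists w. L(w)) | (forall x. K(x,x))
Drive negations inward (¬∀x A ≡ ∃x ¬A, ¬∃x A ≡ ∀x ¬A, De Morgan for ∧/∨):
  ((exists t. ~L(t)) | (exists u. C(u,u))) & (exists w. L(w)) | (forall x. K(x,x))
Pull the quantifiers to the front (each side's bound variable is not free in the other side):
  exists t. exists u. exists w. forall x. ((~L(t) | C(u,u)) & L(w) | K(x,x))
The prefix is exists t exists u exists w forall x: 1 universal, 3 existential.

1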